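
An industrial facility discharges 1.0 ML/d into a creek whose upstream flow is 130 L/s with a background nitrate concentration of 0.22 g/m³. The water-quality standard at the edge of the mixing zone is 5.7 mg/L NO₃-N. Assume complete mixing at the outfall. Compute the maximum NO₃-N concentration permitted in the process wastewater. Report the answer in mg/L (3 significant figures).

1.0 ML/d = 0.01157 m³/s.
130 L/s = 0.13 m³/s.
Mass balance: 5.7·0.1416 = 0.01157·Cₑ + 0.13·0.22.
Cₑ = (0.807 − 0.0286) / 0.01157 = 67.25 mg/L.

67.3 mg/L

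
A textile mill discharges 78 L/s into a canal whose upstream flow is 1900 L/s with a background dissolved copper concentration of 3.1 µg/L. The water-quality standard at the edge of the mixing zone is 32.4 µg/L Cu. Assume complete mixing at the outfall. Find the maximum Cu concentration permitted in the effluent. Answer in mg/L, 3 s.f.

0.746 mg/L

78 L/s = 0.078 m³/s.
1900 L/s = 1.9 m³/s.
3.1 µg/L = 0.0031 mg/L.
32.4 µg/L = 0.0324 mg/L.
Mass balance: 0.0324·1.978 = 0.078·Cₑ + 1.9·0.0031.
Cₑ = (0.06409 − 0.00589) / 0.078 = 0.7461 mg/L.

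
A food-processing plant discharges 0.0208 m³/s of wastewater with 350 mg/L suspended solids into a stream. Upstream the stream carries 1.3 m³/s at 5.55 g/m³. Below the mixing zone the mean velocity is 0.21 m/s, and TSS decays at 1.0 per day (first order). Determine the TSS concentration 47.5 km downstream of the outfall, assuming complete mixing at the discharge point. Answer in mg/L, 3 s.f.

0.801 mg/L

After complete mixing, C₀ = (0.0208·350 + 1.3·5.55) / 1.321 = 10.97 mg/L.
Travel time t = 4.75e+04 m / 0.21 m/s = 2.262e+05 s = 2.618 d.
C = 10.97·exp(−1.0·2.618) = 10.97·0.07295 = 0.8006 mg/L.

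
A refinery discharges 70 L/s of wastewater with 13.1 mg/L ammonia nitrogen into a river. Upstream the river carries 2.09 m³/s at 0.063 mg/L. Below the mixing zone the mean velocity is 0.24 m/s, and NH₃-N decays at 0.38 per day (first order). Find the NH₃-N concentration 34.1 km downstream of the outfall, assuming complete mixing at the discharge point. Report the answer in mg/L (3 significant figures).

70 L/s = 0.07 m³/s.
After complete mixing, C₀ = (0.07·13.1 + 2.09·0.063) / 2.16 = 0.4855 mg/L.
Travel time t = 3.41e+04 m / 0.24 m/s = 1.421e+05 s = 1.644 d.
C = 0.4855·exp(−0.38·1.644) = 0.4855·0.5353 = 0.2599 mg/L.

0.260 mg/L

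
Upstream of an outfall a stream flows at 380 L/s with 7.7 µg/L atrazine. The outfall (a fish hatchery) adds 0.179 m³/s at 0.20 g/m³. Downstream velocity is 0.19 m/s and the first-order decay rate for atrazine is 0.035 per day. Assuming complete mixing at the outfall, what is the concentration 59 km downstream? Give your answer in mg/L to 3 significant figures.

380 L/s = 0.38 m³/s.
7.7 µg/L = 0.0077 mg/L.
After complete mixing, C₀ = (0.179·0.2 + 0.38·0.0077) / 0.559 = 0.06928 mg/L.
Travel time t = 5.9e+04 m / 0.19 m/s = 3.105e+05 s = 3.594 d.
C = 0.06928·exp(−0.035·3.594) = 0.06928·0.8818 = 0.06109 mg/L.

0.0611 mg/L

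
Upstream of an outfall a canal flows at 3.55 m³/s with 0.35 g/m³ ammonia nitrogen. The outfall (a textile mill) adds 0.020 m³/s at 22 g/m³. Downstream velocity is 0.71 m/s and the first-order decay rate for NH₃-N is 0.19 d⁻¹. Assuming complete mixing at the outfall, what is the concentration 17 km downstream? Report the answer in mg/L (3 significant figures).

0.447 mg/L

After complete mixing, C₀ = (0.02·22 + 3.55·0.35) / 3.57 = 0.4713 mg/L.
Travel time t = 1.7e+04 m / 0.71 m/s = 2.394e+04 s = 0.2771 d.
C = 0.4713·exp(−0.19·0.2771) = 0.4713·0.9487 = 0.4471 mg/L.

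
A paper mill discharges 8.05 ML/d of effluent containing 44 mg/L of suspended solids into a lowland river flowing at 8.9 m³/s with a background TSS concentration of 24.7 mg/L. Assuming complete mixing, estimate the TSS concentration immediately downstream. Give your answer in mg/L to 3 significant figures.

8.05 ML/d = 0.09317 m³/s.
Conservation of mass across the mixing zone: C = (0.09317·44 + 8.9·24.7) / (0.09317 + 8.9) = 223.9/8.993 = 24.9 mg/L.

24.9 mg/L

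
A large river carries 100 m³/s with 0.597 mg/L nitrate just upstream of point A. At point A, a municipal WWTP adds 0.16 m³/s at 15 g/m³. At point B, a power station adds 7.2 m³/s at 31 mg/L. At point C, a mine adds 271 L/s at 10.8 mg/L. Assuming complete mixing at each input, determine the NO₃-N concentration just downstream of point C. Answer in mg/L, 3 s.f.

2.68 mg/L

After input A: C = (100·0.597 + 0.16·15) / 100.2 = 0.62 mg/L.
After input B: C = (100.2·0.62 + 7.2·31) / 107.4 = 2.657 mg/L.
271 L/s = 0.271 m³/s.
After input C: C = (107.4·2.657 + 0.271·10.8) / 107.6 = 2.678 mg/L.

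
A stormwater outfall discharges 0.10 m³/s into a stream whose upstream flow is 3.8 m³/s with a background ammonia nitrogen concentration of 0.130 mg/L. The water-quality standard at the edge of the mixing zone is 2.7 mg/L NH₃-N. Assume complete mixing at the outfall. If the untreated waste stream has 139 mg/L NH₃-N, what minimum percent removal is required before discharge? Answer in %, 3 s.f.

Mass balance: 2.7·3.9 = 0.1·Cₑ + 3.8·0.13.
Cₑ = (10.53 − 0.494) / 0.1 = 100.4 mg/L.
Required removal = 1 − 100.4/139 = 27.8 %.

27.8 %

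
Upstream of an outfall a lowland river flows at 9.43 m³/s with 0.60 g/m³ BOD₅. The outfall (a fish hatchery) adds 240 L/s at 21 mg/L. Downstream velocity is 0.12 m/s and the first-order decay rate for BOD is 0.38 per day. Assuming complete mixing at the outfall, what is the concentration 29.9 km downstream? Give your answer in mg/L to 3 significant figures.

0.370 mg/L

240 L/s = 0.24 m³/s.
After complete mixing, C₀ = (0.24·21 + 9.43·0.6) / 9.67 = 1.106 mg/L.
Travel time t = 2.99e+04 m / 0.12 m/s = 2.492e+05 s = 2.884 d.
C = 1.106·exp(−0.38·2.884) = 1.106·0.3342 = 0.3698 mg/L.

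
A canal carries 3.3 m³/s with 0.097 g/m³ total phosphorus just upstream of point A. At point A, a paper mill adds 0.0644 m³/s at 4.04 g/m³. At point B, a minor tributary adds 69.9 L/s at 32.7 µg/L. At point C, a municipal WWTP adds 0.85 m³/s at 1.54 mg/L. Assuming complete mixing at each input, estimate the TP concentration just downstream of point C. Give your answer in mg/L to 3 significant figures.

0.442 mg/L

After input A: C = (3.3·0.097 + 0.0644·4.04) / 3.364 = 0.1725 mg/L.
69.9 L/s = 0.0699 m³/s.
32.7 µg/L = 0.0327 mg/L.
After input B: C = (3.364·0.1725 + 0.0699·0.0327) / 3.434 = 0.1696 mg/L.
After input C: C = (3.434·0.1696 + 0.85·1.54) / 4.284 = 0.4415 mg/L.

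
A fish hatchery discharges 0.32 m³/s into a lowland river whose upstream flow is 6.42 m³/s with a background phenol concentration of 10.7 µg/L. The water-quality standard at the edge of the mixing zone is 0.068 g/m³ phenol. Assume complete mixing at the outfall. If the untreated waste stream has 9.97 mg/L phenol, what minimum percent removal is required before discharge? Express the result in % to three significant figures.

10.7 µg/L = 0.0107 mg/L.
Mass balance: 0.068·6.74 = 0.32·Cₑ + 6.42·0.0107.
Cₑ = (0.4583 − 0.06869) / 0.32 = 1.218 mg/L.
Required removal = 1 − 1.218/9.97 = 87.79 %.

87.8 %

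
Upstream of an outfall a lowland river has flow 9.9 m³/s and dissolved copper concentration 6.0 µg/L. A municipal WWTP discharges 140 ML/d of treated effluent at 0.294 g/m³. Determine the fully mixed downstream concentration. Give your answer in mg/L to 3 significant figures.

140 ML/d = 1.62 m³/s.
6.0 µg/L = 0.006 mg/L.
Conservation of mass across the mixing zone: C = (1.62·0.294 + 9.9·0.006) / (1.62 + 9.9) = 0.5358/11.52 = 0.04651 mg/L.

0.0465 mg/L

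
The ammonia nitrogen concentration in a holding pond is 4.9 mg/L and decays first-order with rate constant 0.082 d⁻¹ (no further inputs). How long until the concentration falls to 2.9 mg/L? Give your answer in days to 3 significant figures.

6.40 d

t = ln(C₀/C)/k = ln(4.9/2.9)/0.082 = 0.5245/0.082 = 6.397 d.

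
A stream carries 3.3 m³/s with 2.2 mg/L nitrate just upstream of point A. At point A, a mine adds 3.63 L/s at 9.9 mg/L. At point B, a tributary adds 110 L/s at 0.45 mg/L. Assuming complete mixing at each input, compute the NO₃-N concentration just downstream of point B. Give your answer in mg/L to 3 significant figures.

2.15 mg/L

3.63 L/s = 0.00363 m³/s.
After input A: C = (3.3·2.2 + 0.00363·9.9) / 3.304 = 2.208 mg/L.
110 L/s = 0.11 m³/s.
After input B: C = (3.304·2.208 + 0.11·0.45) / 3.414 = 2.152 mg/L.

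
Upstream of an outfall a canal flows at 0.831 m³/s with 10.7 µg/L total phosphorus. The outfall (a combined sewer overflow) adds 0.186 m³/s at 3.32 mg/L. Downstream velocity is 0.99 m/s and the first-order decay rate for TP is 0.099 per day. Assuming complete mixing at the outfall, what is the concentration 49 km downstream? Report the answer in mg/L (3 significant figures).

0.582 mg/L

10.7 µg/L = 0.0107 mg/L.
After complete mixing, C₀ = (0.186·3.32 + 0.831·0.0107) / 1.017 = 0.6159 mg/L.
Travel time t = 4.9e+04 m / 0.99 m/s = 4.949e+04 s = 0.5729 d.
C = 0.6159·exp(−0.099·0.5729) = 0.6159·0.9449 = 0.582 mg/L.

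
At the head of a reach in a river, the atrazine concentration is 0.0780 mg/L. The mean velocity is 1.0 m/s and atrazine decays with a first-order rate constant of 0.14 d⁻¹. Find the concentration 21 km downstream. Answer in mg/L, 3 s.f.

0.0754 mg/L

Travel time t = 21 km / 1.0 m/s = 2.1e+04/1.0 = 2.1e+04 s = 0.2431 d.
First-order decay: C = 0.0780·exp(−0.14·0.2431) = 0.0780·0.9665 = 0.07539 mg/L.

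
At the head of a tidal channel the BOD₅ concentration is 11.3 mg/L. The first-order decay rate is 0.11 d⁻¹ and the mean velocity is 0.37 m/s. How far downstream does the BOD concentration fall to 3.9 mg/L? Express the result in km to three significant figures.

From C = C₀·e^(−kt), t = ln(C₀/C)/k = ln(11.3/3.9)/0.11 = 1.064/0.11 = 9.671 d.
Distance = v·t = 0.37 m/s × 8.356e+05 s = 3.092e+05 m = 309.2 km.

309 km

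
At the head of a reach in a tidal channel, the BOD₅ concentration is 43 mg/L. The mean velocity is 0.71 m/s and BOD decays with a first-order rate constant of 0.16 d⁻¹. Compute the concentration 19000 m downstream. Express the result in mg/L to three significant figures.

Travel time t = 19000 m / 0.71 m/s = 1.9e+04/0.71 = 2.676e+04 s = 0.3097 d.
First-order decay: C = 43·exp(−0.16·0.3097) = 43·0.9517 = 40.92 mg/L.

40.9 mg/L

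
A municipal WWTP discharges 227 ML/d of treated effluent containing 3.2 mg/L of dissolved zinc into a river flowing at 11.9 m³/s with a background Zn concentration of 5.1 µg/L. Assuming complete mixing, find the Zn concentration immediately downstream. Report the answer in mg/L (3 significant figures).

0.583 mg/L

227 ML/d = 2.627 m³/s.
5.1 µg/L = 0.0051 mg/L.
Conservation of mass across the mixing zone: C = (2.627·3.2 + 11.9·0.0051) / (2.627 + 11.9) = 8.468/14.53 = 0.5829 mg/L.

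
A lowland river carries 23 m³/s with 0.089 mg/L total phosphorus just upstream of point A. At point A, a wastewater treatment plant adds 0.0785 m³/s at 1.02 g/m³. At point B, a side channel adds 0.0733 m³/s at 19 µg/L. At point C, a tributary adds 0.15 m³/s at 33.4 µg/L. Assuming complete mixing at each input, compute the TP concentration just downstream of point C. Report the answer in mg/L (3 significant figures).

0.0916 mg/L

After input A: C = (23·0.089 + 0.0785·1.02) / 23.08 = 0.09217 mg/L.
19 µg/L = 0.019 mg/L.
After input B: C = (23.08·0.09217 + 0.0733·0.019) / 23.15 = 0.09194 mg/L.
33.4 µg/L = 0.0334 mg/L.
After input C: C = (23.15·0.09194 + 0.15·0.0334) / 23.3 = 0.09156 mg/L.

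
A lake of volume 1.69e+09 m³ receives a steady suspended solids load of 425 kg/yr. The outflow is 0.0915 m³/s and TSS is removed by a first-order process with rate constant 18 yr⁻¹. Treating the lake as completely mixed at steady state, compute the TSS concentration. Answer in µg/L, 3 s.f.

Outflow Q = 0.0915 m³/s × 3.156e+07 s/yr = 2.888e+06 m³/yr.
Steady-state CSTR mass balance: W = Q·C + k·V·C, so C = W/(Q + kV).
Q + kV = 2.888e+06 + 18·1.69e+09 = 3.042e+10 m³/yr.
C = 425/3.042e+10 = 1.397e-08 kg/m³ = 1.397e-05 mg/L = 0.01397 µg/L.

0.0140 µg/L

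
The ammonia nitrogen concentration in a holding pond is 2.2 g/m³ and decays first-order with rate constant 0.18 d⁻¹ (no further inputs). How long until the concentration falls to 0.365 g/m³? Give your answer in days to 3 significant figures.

t = ln(C₀/C)/k = ln(2.2/0.365)/0.18 = 1.796/0.18 = 9.98 d.

9.98 d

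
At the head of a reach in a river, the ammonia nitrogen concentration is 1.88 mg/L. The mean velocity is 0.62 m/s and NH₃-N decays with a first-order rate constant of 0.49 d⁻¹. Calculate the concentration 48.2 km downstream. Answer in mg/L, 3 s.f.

Travel time t = 48.2 km / 0.62 m/s = 4.82e+04/0.62 = 7.774e+04 s = 0.8998 d.
First-order decay: C = 1.88·exp(−0.49·0.8998) = 1.88·0.6435 = 1.21 mg/L.

1.21 mg/L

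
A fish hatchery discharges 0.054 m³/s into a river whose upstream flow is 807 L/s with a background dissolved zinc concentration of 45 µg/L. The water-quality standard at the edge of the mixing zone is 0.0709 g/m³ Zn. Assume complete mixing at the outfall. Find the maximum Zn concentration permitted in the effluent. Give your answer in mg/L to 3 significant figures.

0.458 mg/L

807 L/s = 0.807 m³/s.
45 µg/L = 0.045 mg/L.
Mass balance: 0.0709·0.861 = 0.054·Cₑ + 0.807·0.045.
Cₑ = (0.06104 − 0.03632) / 0.054 = 0.458 mg/L.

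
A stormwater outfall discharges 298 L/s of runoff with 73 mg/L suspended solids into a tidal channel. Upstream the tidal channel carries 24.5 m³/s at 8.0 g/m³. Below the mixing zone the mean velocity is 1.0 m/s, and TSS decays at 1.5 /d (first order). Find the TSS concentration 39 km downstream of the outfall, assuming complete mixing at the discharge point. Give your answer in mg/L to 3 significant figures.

4.46 mg/L

298 L/s = 0.298 m³/s.
After complete mixing, C₀ = (0.298·73 + 24.5·8) / 24.8 = 8.781 mg/L.
Travel time t = 3.9e+04 m / 1.0 m/s = 3.9e+04 s = 0.4514 d.
C = 8.781·exp(−1.5·0.4514) = 8.781·0.5081 = 4.462 mg/L.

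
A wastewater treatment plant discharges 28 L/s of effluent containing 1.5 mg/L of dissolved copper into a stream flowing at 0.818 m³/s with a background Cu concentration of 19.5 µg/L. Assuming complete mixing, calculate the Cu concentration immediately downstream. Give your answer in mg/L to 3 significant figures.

0.0685 mg/L

28 L/s = 0.028 m³/s.
19.5 µg/L = 0.0195 mg/L.
Flow-weighted mixing gives C = (0.028·1.5 + 0.818·0.0195) / (0.028 + 0.818) = 0.05795/0.846 = 0.0685 mg/L.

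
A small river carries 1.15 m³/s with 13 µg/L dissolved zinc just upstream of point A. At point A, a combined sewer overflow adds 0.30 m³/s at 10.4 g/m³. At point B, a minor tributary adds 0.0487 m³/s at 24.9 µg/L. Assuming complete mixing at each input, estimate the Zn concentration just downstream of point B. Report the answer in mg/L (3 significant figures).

13 µg/L = 0.013 mg/L.
After input A: C = (1.15·0.013 + 0.3·10.4) / 1.45 = 2.162 mg/L.
24.9 µg/L = 0.0249 mg/L.
After input B: C = (1.45·2.162 + 0.0487·0.0249) / 1.499 = 2.093 mg/L.

2.09 mg/L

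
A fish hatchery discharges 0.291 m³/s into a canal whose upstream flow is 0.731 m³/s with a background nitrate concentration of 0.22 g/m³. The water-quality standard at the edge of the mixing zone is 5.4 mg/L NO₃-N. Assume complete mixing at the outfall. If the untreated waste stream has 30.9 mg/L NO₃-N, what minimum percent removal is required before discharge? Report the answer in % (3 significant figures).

Mass balance: 5.4·1.022 = 0.291·Cₑ + 0.731·0.22.
Cₑ = (5.519 − 0.1608) / 0.291 = 18.41 mg/L.
Required removal = 1 − 18.41/30.9 = 40.41 %.

40.4 %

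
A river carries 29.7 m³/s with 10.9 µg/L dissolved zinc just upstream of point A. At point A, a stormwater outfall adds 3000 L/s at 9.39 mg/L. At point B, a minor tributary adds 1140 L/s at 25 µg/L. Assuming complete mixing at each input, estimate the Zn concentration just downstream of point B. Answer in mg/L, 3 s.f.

10.9 µg/L = 0.0109 mg/L.
3000 L/s = 3 m³/s.
After input A: C = (29.7·0.0109 + 3·9.39) / 32.7 = 0.8714 mg/L.
1140 L/s = 1.14 m³/s.
25 µg/L = 0.025 mg/L.
After input B: C = (32.7·0.8714 + 1.14·0.025) / 33.84 = 0.8429 mg/L.

0.843 mg/L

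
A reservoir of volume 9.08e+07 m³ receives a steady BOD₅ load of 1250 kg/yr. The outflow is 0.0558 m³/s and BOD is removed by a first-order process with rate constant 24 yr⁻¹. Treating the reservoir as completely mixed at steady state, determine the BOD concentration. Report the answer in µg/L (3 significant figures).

0.573 µg/L

Outflow Q = 0.0558 m³/s × 3.156e+07 s/yr = 1.761e+06 m³/yr.
Steady-state CSTR mass balance: W = Q·C + k·V·C, so C = W/(Q + kV).
Q + kV = 1.761e+06 + 24·9.08e+07 = 2.181e+09 m³/yr.
C = 1250/2.181e+09 = 5.731e-07 kg/m³ = 0.0005731 mg/L = 0.5731 µg/L.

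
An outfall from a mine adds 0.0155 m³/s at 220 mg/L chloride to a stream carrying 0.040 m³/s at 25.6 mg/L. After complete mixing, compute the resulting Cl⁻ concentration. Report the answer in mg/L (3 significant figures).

Conservation of mass across the mixing zone: C = (0.0155·220 + 0.04·25.6) / (0.0155 + 0.04) = 4.434/0.0555 = 79.89 mg/L.

79.9 mg/L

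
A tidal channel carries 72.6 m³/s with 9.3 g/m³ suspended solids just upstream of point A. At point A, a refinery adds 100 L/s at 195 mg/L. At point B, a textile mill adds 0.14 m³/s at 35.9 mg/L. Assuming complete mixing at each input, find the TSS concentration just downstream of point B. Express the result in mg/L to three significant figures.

100 L/s = 0.1 m³/s.
After input A: C = (72.6·9.3 + 0.1·195) / 72.7 = 9.555 mg/L.
After input B: C = (72.7·9.555 + 0.14·35.9) / 72.84 = 9.606 mg/L.

9.61 mg/L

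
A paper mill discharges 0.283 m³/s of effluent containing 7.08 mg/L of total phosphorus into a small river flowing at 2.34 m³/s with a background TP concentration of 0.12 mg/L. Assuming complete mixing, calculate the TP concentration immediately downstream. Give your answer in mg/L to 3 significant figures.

0.871 mg/L

Conservation of mass across the mixing zone: C = (0.283·7.08 + 2.34·0.12) / (0.283 + 2.34) = 2.284/2.623 = 0.8709 mg/L.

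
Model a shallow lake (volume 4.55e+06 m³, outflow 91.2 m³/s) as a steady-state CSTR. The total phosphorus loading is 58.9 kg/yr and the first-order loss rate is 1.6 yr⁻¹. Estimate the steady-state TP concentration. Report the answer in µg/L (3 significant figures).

Outflow Q = 91.2 m³/s × 3.156e+07 s/yr = 2.878e+09 m³/yr.
Steady-state CSTR mass balance: W = Q·C + k·V·C, so C = W/(Q + kV).
Q + kV = 2.878e+09 + 1.6·4.55e+06 = 2.885e+09 m³/yr.
C = 58.9/2.885e+09 = 2.041e-08 kg/m³ = 2.041e-05 mg/L = 0.02041 µg/L.

0.0204 µg/L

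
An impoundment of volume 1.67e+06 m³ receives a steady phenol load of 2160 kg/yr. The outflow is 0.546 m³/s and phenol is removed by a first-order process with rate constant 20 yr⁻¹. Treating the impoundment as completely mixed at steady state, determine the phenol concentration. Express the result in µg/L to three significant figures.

42.7 µg/L

Outflow Q = 0.546 m³/s × 3.156e+07 s/yr = 1.723e+07 m³/yr.
Steady-state CSTR mass balance: W = Q·C + k·V·C, so C = W/(Q + kV).
Q + kV = 1.723e+07 + 20·1.67e+06 = 5.063e+07 m³/yr.
C = 2160/5.063e+07 = 4.266e-05 kg/m³ = 0.04266 mg/L = 42.66 µg/L.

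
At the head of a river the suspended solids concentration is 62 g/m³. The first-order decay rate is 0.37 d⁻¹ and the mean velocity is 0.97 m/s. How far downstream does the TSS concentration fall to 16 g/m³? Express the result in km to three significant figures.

307 km

From C = C₀·e^(−kt), t = ln(C₀/C)/k = ln(62/16)/0.37 = 1.355/0.37 = 3.661 d.
Distance = v·t = 0.97 m/s × 3.163e+05 s = 3.068e+05 m = 306.8 km.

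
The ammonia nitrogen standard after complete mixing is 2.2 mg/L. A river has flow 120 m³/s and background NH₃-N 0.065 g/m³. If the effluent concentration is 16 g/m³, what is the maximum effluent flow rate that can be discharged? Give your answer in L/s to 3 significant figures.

Mass balance at complete mixing: C_std·(Q_w + Q_r) = Q_w·C_e + Q_r·C_b.
Rearranging, Q_w = Q_r·(C_std − C_b)/(C_e − C_std) = 120·(2.2 − 0.065) / (16 − 2.2) = 18.57 m³/s.
= 1.857e+04 L/s.

18600 L/s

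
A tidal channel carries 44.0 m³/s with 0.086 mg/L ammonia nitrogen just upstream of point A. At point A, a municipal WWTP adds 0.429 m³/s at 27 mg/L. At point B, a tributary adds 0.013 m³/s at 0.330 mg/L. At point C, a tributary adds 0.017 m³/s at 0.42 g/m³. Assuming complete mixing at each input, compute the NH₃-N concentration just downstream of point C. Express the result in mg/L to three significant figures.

After input A: C = (44·0.086 + 0.429·27) / 44.43 = 0.3459 mg/L.
After input B: C = (44.43·0.3459 + 0.013·0.33) / 44.44 = 0.3459 mg/L.
After input C: C = (44.44·0.3459 + 0.017·0.42) / 44.46 = 0.3459 mg/L.

0.346 mg/L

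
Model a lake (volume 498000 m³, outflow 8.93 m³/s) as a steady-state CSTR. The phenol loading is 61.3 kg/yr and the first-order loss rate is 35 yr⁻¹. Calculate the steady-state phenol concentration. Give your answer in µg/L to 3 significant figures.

0.205 µg/L

Outflow Q = 8.93 m³/s × 3.156e+07 s/yr = 2.818e+08 m³/yr.
Steady-state CSTR mass balance: W = Q·C + k·V·C, so C = W/(Q + kV).
Q + kV = 2.818e+08 + 35·498000 = 2.992e+08 m³/yr.
C = 61.3/2.992e+08 = 2.049e-07 kg/m³ = 0.0002049 mg/L = 0.2049 µg/L.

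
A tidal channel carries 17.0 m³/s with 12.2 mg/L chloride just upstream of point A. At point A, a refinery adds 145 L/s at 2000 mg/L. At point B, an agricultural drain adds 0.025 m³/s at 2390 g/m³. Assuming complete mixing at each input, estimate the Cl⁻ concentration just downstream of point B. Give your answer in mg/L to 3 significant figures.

32.4 mg/L

145 L/s = 0.145 m³/s.
After input A: C = (17·12.2 + 0.145·2000) / 17.14 = 29.01 mg/L.
After input B: C = (17.14·29.01 + 0.025·2390) / 17.17 = 32.45 mg/L.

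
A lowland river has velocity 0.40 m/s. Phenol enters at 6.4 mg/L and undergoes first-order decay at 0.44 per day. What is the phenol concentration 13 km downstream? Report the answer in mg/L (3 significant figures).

5.42 mg/L

Travel time t = 13 km / 0.40 m/s = 1.3e+04/0.40 = 3.25e+04 s = 0.3762 d.
First-order decay: C = 6.4·exp(−0.44·0.3762) = 6.4·0.8475 = 5.424 mg/L.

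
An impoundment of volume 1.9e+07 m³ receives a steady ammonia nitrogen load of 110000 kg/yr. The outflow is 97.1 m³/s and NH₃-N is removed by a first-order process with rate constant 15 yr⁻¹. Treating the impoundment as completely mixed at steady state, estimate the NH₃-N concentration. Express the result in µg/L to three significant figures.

Outflow Q = 97.1 m³/s × 3.156e+07 s/yr = 3.064e+09 m³/yr.
Steady-state CSTR mass balance: W = Q·C + k·V·C, so C = W/(Q + kV).
Q + kV = 3.064e+09 + 15·1.9e+07 = 3.349e+09 m³/yr.
C = 110000/3.349e+09 = 3.284e-05 kg/m³ = 0.03284 mg/L = 32.84 µg/L.

32.8 µg/L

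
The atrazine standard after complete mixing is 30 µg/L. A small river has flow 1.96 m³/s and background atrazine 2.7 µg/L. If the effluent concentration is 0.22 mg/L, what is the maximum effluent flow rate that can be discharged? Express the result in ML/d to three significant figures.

24.3 ML/d

2.7 µg/L = 0.0027 mg/L.
30 µg/L = 0.03 mg/L.
Mass balance at complete mixing: C_std·(Q_w + Q_r) = Q_w·C_e + Q_r·C_b.
Rearranging, Q_w = Q_r·(C_std − C_b)/(C_e − C_std) = 1.96·(0.03 − 0.0027) / (0.22 − 0.03) = 0.2816 m³/s.
= 24.33 ML/d.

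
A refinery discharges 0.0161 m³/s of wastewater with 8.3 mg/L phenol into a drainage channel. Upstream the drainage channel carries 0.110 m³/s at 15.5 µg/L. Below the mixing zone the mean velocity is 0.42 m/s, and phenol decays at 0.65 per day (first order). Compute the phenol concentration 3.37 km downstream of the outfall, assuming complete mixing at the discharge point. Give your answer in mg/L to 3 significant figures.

15.5 µg/L = 0.0155 mg/L.
After complete mixing, C₀ = (0.0161·8.3 + 0.11·0.0155) / 0.1261 = 1.073 mg/L.
Travel time t = 3370 m / 0.42 m/s = 8024 s = 0.09287 d.
C = 1.073·exp(−0.65·0.09287) = 1.073·0.9414 = 1.01 mg/L.

1.01 mg/L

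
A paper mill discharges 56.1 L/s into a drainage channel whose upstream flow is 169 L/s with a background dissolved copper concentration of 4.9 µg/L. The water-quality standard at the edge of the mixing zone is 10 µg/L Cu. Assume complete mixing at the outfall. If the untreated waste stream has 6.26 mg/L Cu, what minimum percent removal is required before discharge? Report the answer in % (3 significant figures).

99.6 %

56.1 L/s = 0.0561 m³/s.
169 L/s = 0.169 m³/s.
4.9 µg/L = 0.0049 mg/L.
10 µg/L = 0.01 mg/L.
Mass balance: 0.01·0.2251 = 0.0561·Cₑ + 0.169·0.0049.
Cₑ = (0.002251 − 0.0008281) / 0.0561 = 0.02536 mg/L.
Required removal = 1 − 0.02536/6.26 = 99.59 %.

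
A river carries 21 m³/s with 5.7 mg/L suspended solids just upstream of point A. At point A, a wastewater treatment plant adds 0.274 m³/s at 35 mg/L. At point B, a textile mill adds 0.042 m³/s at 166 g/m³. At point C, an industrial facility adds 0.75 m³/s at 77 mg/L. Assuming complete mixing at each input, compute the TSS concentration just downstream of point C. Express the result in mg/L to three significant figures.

After input A: C = (21·5.7 + 0.274·35) / 21.27 = 6.077 mg/L.
After input B: C = (21.27·6.077 + 0.042·166) / 21.32 = 6.392 mg/L.
After input C: C = (21.32·6.392 + 0.75·77) / 22.07 = 8.792 mg/L.

8.79 mg/L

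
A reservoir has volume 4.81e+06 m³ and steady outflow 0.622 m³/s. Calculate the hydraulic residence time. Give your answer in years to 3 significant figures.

0.245 yr

Q = 0.622 m³/s × 3.156e+07 s/yr = 1.963e+07 m³/yr.
Hydraulic residence time τ = V/Q = 4.81e+06/1.963e+07 = 0.245 yr.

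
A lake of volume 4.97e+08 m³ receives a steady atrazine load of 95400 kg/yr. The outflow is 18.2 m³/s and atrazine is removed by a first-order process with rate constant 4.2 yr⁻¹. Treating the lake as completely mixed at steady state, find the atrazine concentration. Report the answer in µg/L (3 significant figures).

35.8 µg/L

Outflow Q = 18.2 m³/s × 3.156e+07 s/yr = 5.743e+08 m³/yr.
Steady-state CSTR mass balance: W = Q·C + k·V·C, so C = W/(Q + kV).
Q + kV = 5.743e+08 + 4.2·4.97e+08 = 2.662e+09 m³/yr.
C = 95400/2.662e+09 = 3.584e-05 kg/m³ = 0.03584 mg/L = 35.84 µg/L.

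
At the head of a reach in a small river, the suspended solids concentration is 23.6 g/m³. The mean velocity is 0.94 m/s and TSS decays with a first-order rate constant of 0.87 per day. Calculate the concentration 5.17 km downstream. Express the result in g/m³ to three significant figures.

22.3 g/m³

Travel time t = 5.17 km / 0.94 m/s = 5170/0.94 = 5500 s = 0.06366 d.
First-order decay: C = 23.6·exp(−0.87·0.06366) = 23.6·0.9461 = 22.33 g/m³.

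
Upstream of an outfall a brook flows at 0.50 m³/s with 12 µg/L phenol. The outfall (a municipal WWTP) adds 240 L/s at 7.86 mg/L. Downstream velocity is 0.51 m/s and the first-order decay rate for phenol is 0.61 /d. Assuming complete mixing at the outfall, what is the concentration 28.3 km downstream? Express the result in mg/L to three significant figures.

1.73 mg/L

240 L/s = 0.24 m³/s.
12 µg/L = 0.012 mg/L.
After complete mixing, C₀ = (0.24·7.86 + 0.5·0.012) / 0.74 = 2.557 mg/L.
Travel time t = 2.83e+04 m / 0.51 m/s = 5.549e+04 s = 0.6422 d.
C = 2.557·exp(−0.61·0.6422) = 2.557·0.6759 = 1.728 mg/L.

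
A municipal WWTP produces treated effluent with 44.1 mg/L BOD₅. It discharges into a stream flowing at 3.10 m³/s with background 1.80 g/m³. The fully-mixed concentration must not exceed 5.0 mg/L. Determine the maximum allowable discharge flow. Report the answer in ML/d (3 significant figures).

21.9 ML/d

Mass balance at complete mixing: C_std·(Q_w + Q_r) = Q_w·C_e + Q_r·C_b.
Rearranging, Q_w = Q_r·(C_std − C_b)/(C_e − C_std) = 3.10·(5 − 1.8) / (44.1 − 5) = 0.2537 m³/s.
= 21.92 ML/d.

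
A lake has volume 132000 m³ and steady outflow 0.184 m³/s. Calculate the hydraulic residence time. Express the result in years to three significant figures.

Q = 0.184 m³/s × 3.156e+07 s/yr = 5.807e+06 m³/yr.
Hydraulic residence time τ = V/Q = 132000/5.807e+06 = 0.02273 yr.

0.0227 yr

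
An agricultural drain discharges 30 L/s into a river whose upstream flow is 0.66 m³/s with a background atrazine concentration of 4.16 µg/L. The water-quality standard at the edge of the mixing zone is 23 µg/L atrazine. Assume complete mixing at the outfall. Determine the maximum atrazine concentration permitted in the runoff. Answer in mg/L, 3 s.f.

0.437 mg/L

30 L/s = 0.03 m³/s.
4.16 µg/L = 0.00416 mg/L.
23 µg/L = 0.023 mg/L.
Mass balance: 0.023·0.69 = 0.03·Cₑ + 0.66·0.00416.
Cₑ = (0.01587 − 0.002746) / 0.03 = 0.4375 mg/L.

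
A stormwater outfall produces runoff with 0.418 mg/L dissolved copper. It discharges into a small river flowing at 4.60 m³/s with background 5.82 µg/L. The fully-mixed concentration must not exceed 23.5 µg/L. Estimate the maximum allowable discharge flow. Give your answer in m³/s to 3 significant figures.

0.206 m³/s

5.82 µg/L = 0.00582 mg/L.
23.5 µg/L = 0.0235 mg/L.
Mass balance at complete mixing: C_std·(Q_w + Q_r) = Q_w·C_e + Q_r·C_b.
Rearranging, Q_w = Q_r·(C_std − C_b)/(C_e − C_std) = 4.60·(0.0235 − 0.00582) / (0.418 − 0.0235) = 0.2062 m³/s.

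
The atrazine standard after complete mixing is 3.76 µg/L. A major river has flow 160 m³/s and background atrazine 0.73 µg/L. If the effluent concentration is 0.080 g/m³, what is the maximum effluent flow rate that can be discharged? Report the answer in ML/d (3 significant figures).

549 ML/d

0.73 µg/L = 0.00073 mg/L.
3.76 µg/L = 0.00376 mg/L.
Mass balance at complete mixing: C_std·(Q_w + Q_r) = Q_w·C_e + Q_r·C_b.
Rearranging, Q_w = Q_r·(C_std − C_b)/(C_e − C_std) = 160·(0.00376 − 0.00073) / (0.08 − 0.00376) = 6.359 m³/s.
= 549.4 ML/d.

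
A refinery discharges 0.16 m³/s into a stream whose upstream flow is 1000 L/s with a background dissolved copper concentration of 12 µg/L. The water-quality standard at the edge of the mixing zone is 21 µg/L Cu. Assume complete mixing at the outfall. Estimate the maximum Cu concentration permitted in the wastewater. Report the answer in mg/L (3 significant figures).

0.0772 mg/L

1000 L/s = 1 m³/s.
12 µg/L = 0.012 mg/L.
21 µg/L = 0.021 mg/L.
Mass balance: 0.021·1.16 = 0.16·Cₑ + 1·0.012.
Cₑ = (0.02436 − 0.012) / 0.16 = 0.07725 mg/L.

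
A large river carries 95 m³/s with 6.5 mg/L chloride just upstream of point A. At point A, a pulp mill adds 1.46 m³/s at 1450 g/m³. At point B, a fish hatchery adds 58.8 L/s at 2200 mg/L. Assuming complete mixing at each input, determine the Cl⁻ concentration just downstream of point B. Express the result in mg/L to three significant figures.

After input A: C = (95·6.5 + 1.46·1450) / 96.46 = 28.35 mg/L.
58.8 L/s = 0.0588 m³/s.
After input B: C = (96.46·28.35 + 0.0588·2200) / 96.52 = 29.67 mg/L.

29.7 mg/L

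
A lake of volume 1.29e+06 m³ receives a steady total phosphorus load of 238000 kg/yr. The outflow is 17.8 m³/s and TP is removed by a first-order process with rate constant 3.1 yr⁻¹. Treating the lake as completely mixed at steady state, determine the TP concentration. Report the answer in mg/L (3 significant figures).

0.421 mg/L

Outflow Q = 17.8 m³/s × 3.156e+07 s/yr = 5.617e+08 m³/yr.
Steady-state CSTR mass balance: W = Q·C + k·V·C, so C = W/(Q + kV).
Q + kV = 5.617e+08 + 3.1·1.29e+06 = 5.657e+08 m³/yr.
C = 238000/5.657e+08 = 0.0004207 kg/m³ = 0.4207 mg/L.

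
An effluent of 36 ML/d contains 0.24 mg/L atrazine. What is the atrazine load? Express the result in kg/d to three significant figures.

8.64 kg/d

36 ML/d = 0.4167 m³/s.
Mass flux = Q·C = 0.4167 m³/s × 0.24 g/m³ = 0.1 g/s.
= 0.1 g/s × 86.4 = 8.64 kg/d.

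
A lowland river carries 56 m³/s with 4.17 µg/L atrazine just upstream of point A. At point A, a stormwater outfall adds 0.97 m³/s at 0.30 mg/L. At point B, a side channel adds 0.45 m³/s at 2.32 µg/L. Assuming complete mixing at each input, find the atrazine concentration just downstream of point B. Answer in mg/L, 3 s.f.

4.17 µg/L = 0.00417 mg/L.
After input A: C = (56·0.00417 + 0.97·0.3) / 56.97 = 0.009207 mg/L.
2.32 µg/L = 0.00232 mg/L.
After input B: C = (56.97·0.009207 + 0.45·0.00232) / 57.42 = 0.009153 mg/L.

0.00915 mg/L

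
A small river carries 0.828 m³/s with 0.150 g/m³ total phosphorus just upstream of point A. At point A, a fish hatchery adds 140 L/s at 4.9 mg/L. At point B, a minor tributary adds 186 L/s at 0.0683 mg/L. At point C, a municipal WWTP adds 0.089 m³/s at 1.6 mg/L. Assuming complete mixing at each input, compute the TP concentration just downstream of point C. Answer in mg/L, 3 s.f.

0.777 mg/L

140 L/s = 0.14 m³/s.
After input A: C = (0.828·0.15 + 0.14·4.9) / 0.968 = 0.837 mg/L.
186 L/s = 0.186 m³/s.
After input B: C = (0.968·0.837 + 0.186·0.0683) / 1.154 = 0.7131 mg/L.
After input C: C = (1.154·0.7131 + 0.089·1.6) / 1.243 = 0.7766 mg/L.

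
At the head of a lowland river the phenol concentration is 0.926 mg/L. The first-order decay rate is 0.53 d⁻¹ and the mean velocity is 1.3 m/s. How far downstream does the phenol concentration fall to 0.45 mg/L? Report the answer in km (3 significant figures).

153 km

From C = C₀·e^(−kt), t = ln(C₀/C)/k = ln(0.926/0.45)/0.53 = 0.7216/0.53 = 1.362 d.
Distance = v·t = 1.3 m/s × 1.176e+05 s = 1.529e+05 m = 152.9 km.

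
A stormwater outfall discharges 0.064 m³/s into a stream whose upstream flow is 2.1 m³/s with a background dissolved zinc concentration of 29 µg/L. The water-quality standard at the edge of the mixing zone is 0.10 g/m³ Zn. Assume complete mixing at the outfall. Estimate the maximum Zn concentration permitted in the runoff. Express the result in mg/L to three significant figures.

2.43 mg/L

29 µg/L = 0.029 mg/L.
Mass balance: 0.1·2.164 = 0.064·Cₑ + 2.1·0.029.
Cₑ = (0.2164 − 0.0609) / 0.064 = 2.43 mg/L.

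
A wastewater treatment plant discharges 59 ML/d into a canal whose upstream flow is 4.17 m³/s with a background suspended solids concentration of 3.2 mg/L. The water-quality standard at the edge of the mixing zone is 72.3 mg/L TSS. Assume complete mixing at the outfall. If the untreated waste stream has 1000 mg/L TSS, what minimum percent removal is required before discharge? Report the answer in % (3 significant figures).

50.6 %

59 ML/d = 0.6829 m³/s.
Mass balance: 72.3·4.853 = 0.6829·Cₑ + 4.17·3.2.
Cₑ = (350.9 − 13.34) / 0.6829 = 494.3 mg/L.
Required removal = 1 − 494.3/1000 = 50.57 %.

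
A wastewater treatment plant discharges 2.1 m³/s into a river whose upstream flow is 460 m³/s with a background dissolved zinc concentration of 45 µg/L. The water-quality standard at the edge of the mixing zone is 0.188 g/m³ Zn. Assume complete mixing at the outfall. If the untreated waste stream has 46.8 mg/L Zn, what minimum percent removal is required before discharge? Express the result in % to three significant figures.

32.7 %

45 µg/L = 0.045 mg/L.
Mass balance: 0.188·462.1 = 2.1·Cₑ + 460·0.045.
Cₑ = (86.87 − 20.7) / 2.1 = 31.51 mg/L.
Required removal = 1 − 31.51/46.8 = 32.67 %.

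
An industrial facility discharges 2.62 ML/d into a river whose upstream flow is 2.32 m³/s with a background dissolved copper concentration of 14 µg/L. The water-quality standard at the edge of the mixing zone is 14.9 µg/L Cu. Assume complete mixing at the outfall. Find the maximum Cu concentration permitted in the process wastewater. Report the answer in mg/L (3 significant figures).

2.62 ML/d = 0.03032 m³/s.
14 µg/L = 0.014 mg/L.
14.9 µg/L = 0.0149 mg/L.
Mass balance: 0.0149·2.35 = 0.03032·Cₑ + 2.32·0.014.
Cₑ = (0.03502 − 0.03248) / 0.03032 = 0.08376 mg/L.

0.0838 mg/L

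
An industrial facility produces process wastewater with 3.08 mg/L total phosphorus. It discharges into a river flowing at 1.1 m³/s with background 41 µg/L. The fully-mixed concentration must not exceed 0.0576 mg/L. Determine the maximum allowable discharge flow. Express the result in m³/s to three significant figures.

41 µg/L = 0.041 mg/L.
Mass balance at complete mixing: C_std·(Q_w + Q_r) = Q_w·C_e + Q_r·C_b.
Rearranging, Q_w = Q_r·(C_std − C_b)/(C_e − C_std) = 1.1·(0.0576 − 0.041) / (3.08 − 0.0576) = 0.006042 m³/s.

0.00604 m³/s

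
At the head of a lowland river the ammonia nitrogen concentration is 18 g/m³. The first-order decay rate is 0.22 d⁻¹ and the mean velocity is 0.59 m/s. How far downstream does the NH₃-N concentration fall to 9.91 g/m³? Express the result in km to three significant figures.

138 km

From C = C₀·e^(−kt), t = ln(C₀/C)/k = ln(18/9.91)/0.22 = 0.5968/0.22 = 2.713 d.
Distance = v·t = 0.59 m/s × 2.344e+05 s = 1.383e+05 m = 138.3 km.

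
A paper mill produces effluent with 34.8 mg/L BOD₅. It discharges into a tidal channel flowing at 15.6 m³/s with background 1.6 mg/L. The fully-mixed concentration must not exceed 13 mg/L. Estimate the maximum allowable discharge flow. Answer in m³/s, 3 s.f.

Mass balance at complete mixing: C_std·(Q_w + Q_r) = Q_w·C_e + Q_r·C_b.
Rearranging, Q_w = Q_r·(C_std − C_b)/(C_e − C_std) = 15.6·(13 − 1.6) / (34.8 − 13) = 8.158 m³/s.

8.16 m³/s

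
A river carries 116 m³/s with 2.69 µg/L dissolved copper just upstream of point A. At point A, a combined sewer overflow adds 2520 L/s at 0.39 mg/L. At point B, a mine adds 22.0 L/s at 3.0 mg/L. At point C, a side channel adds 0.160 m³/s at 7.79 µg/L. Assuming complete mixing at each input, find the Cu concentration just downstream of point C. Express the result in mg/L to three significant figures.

0.0115 mg/L

2.69 µg/L = 0.00269 mg/L.
2520 L/s = 2.52 m³/s.
After input A: C = (116·0.00269 + 2.52·0.39) / 118.5 = 0.01093 mg/L.
22.0 L/s = 0.022 m³/s.
After input B: C = (118.5·0.01093 + 0.022·3) / 118.5 = 0.01148 mg/L.
7.79 µg/L = 0.00779 mg/L.
After input C: C = (118.5·0.01148 + 0.16·0.00779) / 118.7 = 0.01147 mg/L.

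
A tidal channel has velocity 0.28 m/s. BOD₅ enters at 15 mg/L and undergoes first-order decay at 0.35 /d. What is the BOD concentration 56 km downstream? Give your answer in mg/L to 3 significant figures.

Travel time t = 56 km / 0.28 m/s = 5.6e+04/0.28 = 2e+05 s = 2.315 d.
First-order decay: C = 15·exp(−0.35·2.315) = 15·0.4448 = 6.672 mg/L.

6.67 mg/L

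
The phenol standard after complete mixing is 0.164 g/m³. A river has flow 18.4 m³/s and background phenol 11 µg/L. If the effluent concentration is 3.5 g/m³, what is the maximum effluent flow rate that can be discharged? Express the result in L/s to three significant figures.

844 L/s

11 µg/L = 0.011 mg/L.
Mass balance at complete mixing: C_std·(Q_w + Q_r) = Q_w·C_e + Q_r·C_b.
Rearranging, Q_w = Q_r·(C_std − C_b)/(C_e − C_std) = 18.4·(0.164 − 0.011) / (3.5 − 0.164) = 0.8439 m³/s.
= 843.9 L/s.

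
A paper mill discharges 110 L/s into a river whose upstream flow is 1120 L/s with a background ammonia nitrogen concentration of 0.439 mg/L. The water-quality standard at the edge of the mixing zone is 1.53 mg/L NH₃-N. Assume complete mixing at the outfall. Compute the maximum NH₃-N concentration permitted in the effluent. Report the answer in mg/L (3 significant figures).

110 L/s = 0.11 m³/s.
1120 L/s = 1.12 m³/s.
Mass balance: 1.53·1.23 = 0.11·Cₑ + 1.12·0.439.
Cₑ = (1.882 − 0.4917) / 0.11 = 12.64 mg/L.

12.6 mg/L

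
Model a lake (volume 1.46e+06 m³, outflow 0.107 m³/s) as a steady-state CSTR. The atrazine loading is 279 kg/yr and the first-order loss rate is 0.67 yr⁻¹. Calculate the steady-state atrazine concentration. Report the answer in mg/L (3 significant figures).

0.0641 mg/L

Outflow Q = 0.107 m³/s × 3.156e+07 s/yr = 3.377e+06 m³/yr.
Steady-state CSTR mass balance: W = Q·C + k·V·C, so C = W/(Q + kV).
Q + kV = 3.377e+06 + 0.67·1.46e+06 = 4.355e+06 m³/yr.
C = 279/4.355e+06 = 6.407e-05 kg/m³ = 0.06407 mg/L.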